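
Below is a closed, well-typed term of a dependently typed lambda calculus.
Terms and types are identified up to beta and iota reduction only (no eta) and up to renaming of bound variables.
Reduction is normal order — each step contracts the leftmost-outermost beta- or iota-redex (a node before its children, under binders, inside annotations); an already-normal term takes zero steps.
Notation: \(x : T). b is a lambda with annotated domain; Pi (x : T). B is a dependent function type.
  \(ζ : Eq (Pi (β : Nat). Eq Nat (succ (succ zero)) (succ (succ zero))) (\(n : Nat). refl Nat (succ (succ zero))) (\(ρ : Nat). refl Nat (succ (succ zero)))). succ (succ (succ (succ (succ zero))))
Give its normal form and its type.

resulting normal form:
  \(ζ : Eq (Pi (β : Nat). Eq Nat (succ (succ zero)) (succ (succ zero))) (\(n : Nat). refl Nat (succ (succ zero))) (\(ρ : Nat). refl Nat (succ (succ zero)))). succ (succ (succ (succ (succ zero))))
type:
  Pi (ζ : Eq (Pi (β : Nat). Eq Nat (succ (succ zero)) (succ (succ zero))) (\(n : Nat). refl Nat (succ (succ zero))) (\(ρ : Nat). refl Nat (succ (succ zero)))). Nat
observation: the term is already in normal form.


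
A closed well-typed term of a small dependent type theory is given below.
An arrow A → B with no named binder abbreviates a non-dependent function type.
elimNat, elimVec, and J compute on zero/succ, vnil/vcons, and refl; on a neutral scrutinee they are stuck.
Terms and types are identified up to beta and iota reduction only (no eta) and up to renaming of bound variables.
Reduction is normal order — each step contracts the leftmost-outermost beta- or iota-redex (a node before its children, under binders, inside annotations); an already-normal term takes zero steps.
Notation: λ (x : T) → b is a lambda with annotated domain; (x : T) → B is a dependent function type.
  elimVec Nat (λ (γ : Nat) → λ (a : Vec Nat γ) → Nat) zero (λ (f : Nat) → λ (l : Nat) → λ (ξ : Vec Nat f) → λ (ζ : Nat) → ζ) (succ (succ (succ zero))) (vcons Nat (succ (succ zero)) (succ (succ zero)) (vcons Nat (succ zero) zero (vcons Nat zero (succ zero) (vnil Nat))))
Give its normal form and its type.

reduced normal form:
  zero
the term's type:
  Nat


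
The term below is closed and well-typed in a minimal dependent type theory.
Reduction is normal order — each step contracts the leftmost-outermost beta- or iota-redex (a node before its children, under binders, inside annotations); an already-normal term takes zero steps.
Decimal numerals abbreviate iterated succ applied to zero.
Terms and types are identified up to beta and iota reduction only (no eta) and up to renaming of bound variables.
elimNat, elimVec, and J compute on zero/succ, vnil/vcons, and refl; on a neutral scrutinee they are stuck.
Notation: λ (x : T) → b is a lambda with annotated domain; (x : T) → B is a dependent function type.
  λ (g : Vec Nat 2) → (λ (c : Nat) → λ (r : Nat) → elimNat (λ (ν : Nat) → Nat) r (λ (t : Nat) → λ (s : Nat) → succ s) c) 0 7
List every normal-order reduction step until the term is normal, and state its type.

normal-order reduction sequence:
  λ (g : Vec Nat 2) → (λ (c : Nat) → λ (r : Nat) → elimNat (λ (ν : Nat) → Nat) r (λ (t : Nat) → λ (s : Nat) → succ s) c) 0 7
  ~> λ (g : Vec Nat 2) → (λ (c : Nat) → elimNat (λ (r : Nat) → Nat) c (λ (ν : Nat) → λ (t : Nat) → succ t) 0) 7
  ~> λ (g : Vec Nat 2) → elimNat (λ (c : Nat) → Nat) 7 (λ (r : Nat) → λ (ν : Nat) → succ ν) 0
  ~> λ (g : Vec Nat 2) → 7
inferred type:
  (g : Vec Nat 2) → Nat


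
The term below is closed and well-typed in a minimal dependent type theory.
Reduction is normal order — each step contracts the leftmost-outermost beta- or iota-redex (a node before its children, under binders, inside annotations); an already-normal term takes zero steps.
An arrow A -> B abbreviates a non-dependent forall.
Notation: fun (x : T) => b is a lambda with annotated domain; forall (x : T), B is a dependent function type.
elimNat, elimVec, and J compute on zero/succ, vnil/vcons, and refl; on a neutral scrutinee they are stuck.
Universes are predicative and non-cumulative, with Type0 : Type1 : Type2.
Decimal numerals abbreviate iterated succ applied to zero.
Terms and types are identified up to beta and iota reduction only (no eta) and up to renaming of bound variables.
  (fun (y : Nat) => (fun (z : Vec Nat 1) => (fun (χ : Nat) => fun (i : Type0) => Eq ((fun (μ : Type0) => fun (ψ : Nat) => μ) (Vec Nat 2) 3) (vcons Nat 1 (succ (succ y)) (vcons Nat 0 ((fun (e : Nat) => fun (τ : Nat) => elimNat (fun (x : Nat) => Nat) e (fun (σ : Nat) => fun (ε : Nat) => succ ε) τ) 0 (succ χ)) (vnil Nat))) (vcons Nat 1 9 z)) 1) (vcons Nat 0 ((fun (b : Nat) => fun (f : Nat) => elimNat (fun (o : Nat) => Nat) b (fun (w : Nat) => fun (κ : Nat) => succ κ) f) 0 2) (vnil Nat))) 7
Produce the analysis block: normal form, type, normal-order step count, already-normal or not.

normal form:
  fun (y : Type0) => Eq (Vec Nat 2) (vcons Nat 1 9 (vcons Nat 0 2 (vnil Nat))) (vcons Nat 1 9 (vcons Nat 0 2 (vnil Nat)))
inferred type:
  Type0 -> Type0
reduction steps (normal order): 23
already normal: no
first contracted redex: a beta-redex


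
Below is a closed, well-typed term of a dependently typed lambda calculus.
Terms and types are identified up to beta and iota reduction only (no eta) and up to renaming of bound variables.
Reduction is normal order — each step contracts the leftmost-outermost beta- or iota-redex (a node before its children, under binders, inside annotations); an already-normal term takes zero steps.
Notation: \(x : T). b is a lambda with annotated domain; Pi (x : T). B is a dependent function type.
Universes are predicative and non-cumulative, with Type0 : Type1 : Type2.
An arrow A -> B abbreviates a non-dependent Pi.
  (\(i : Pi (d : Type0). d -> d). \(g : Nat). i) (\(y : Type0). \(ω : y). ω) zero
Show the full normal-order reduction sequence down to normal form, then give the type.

reduction (normal order):
  (\(i : Pi (d : Type0). d -> d). \(g : Nat). i) (\(y : Type0). \(ω : y). ω) zero
  ~> (\(i : Nat). \(d : Type0). \(g : d). g) zero
  ~> \(i : Type0). \(d : i). d
inferred type:
  Pi (i : Type0). i -> i


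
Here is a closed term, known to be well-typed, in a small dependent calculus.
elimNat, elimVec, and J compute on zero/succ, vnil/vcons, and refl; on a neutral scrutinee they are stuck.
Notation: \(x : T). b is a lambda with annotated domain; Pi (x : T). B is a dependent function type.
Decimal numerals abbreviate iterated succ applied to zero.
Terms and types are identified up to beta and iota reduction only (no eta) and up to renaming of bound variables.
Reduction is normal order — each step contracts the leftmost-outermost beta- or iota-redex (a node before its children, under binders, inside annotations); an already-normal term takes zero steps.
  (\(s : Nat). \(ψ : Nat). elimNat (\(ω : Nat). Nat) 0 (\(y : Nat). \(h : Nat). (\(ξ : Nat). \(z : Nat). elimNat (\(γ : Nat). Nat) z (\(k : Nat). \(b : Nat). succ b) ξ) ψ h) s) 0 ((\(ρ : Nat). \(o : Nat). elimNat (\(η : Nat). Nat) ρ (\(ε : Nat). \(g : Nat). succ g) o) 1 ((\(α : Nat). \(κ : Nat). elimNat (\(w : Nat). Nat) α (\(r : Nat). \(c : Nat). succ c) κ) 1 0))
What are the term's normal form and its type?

resulting normal form:
  0
type:
  Nat


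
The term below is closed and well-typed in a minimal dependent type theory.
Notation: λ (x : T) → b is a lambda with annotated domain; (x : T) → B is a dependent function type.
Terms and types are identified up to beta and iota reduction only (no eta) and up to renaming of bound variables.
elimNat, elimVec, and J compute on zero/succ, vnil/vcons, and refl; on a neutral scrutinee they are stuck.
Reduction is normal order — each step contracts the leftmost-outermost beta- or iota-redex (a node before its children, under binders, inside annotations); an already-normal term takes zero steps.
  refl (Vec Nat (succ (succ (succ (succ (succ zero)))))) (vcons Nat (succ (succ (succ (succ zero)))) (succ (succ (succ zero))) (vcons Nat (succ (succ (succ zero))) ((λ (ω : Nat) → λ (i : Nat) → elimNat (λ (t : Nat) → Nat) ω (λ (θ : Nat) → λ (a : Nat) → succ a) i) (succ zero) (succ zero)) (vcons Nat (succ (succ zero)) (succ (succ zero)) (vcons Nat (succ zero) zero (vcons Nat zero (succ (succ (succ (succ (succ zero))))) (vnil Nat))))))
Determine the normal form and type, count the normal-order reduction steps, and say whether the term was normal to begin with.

normal form:
  refl (Vec Nat (succ (succ (succ (succ (succ zero)))))) (vcons Nat (succ (succ (succ (succ zero)))) (succ (succ (succ zero))) (vcons Nat (succ (succ (succ zero))) (succ (succ zero)) (vcons Nat (succ (succ zero)) (succ (succ zero)) (vcons Nat (succ zero) zero (vcons Nat zero (succ (succ (succ (succ (succ zero))))) (vnil Nat))))))
type:
  Eq (Vec Nat (succ (succ (succ (succ (succ zero)))))) (vcons Nat (succ (succ (succ (succ zero)))) (succ (succ (succ zero))) (vcons Nat (succ (succ (succ zero))) (succ (succ zero)) (vcons Nat (succ (succ zero)) (succ (succ zero)) (vcons Nat (succ zero) zero (vcons Nat zero (succ (succ (succ (succ (succ zero))))) (vnil Nat)))))) (vcons Nat (succ (succ (succ (succ zero)))) (succ (succ (succ zero))) (vcons Nat (succ (succ (succ zero))) (succ (succ zero)) (vcons Nat (succ (succ zero)) (succ (succ zero)) (vcons Nat (succ zero) zero (vcons Nat zero (succ (succ (succ (succ (succ zero))))) (vnil Nat))))))
reduction steps (normal order): 6
term was already normal: no
first contracted redex: a beta-redex


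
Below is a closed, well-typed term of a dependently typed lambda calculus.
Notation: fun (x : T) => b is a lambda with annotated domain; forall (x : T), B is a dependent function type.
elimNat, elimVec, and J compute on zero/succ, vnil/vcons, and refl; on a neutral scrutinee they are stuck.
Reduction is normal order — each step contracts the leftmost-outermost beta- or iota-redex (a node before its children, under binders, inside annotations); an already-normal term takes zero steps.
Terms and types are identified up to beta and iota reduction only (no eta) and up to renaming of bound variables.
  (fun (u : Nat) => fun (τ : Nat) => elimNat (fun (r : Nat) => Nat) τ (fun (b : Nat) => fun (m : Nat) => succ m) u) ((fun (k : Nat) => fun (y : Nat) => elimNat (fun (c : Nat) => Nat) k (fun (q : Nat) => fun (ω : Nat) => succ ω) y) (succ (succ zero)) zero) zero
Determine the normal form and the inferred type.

normal form:
  succ (succ zero)
type:
  Nat


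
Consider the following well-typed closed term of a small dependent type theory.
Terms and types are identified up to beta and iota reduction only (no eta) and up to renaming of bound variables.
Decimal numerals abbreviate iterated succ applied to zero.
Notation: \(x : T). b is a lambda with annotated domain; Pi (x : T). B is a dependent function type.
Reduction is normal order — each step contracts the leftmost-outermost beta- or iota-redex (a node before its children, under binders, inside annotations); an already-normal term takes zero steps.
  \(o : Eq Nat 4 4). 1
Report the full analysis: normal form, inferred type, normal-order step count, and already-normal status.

reduced normal form:
  \(o : Eq Nat 4 4). 1
the term's type:
  Pi (o : Eq Nat 4 4). Nat
steps to reach normal form (normal order): 0
already normal: yes


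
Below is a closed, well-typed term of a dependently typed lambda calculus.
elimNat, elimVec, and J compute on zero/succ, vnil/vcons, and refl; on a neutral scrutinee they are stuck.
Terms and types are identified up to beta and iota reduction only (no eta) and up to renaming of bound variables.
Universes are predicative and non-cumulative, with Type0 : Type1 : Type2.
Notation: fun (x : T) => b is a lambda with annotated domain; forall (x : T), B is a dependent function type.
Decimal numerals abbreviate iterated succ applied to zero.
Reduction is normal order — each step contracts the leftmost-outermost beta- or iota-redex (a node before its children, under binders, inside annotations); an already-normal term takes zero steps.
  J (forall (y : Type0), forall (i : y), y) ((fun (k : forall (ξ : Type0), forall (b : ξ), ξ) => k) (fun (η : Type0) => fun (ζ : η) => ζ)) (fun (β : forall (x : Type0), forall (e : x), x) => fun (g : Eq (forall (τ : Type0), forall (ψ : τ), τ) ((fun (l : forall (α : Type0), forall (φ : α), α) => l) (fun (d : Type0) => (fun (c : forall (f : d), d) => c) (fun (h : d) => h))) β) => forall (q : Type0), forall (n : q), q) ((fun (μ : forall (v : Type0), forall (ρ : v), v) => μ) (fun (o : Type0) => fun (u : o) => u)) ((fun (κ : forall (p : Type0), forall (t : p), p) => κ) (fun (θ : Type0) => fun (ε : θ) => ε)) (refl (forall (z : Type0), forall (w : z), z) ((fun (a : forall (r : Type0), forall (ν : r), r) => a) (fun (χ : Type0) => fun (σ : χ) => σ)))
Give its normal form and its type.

normal form:
  fun (y : Type0) => fun (i : y) => i
the term's type:
  forall (y : Type0), forall (i : y), y
observation: the term reaches its normal form after 2 normal-order steps.


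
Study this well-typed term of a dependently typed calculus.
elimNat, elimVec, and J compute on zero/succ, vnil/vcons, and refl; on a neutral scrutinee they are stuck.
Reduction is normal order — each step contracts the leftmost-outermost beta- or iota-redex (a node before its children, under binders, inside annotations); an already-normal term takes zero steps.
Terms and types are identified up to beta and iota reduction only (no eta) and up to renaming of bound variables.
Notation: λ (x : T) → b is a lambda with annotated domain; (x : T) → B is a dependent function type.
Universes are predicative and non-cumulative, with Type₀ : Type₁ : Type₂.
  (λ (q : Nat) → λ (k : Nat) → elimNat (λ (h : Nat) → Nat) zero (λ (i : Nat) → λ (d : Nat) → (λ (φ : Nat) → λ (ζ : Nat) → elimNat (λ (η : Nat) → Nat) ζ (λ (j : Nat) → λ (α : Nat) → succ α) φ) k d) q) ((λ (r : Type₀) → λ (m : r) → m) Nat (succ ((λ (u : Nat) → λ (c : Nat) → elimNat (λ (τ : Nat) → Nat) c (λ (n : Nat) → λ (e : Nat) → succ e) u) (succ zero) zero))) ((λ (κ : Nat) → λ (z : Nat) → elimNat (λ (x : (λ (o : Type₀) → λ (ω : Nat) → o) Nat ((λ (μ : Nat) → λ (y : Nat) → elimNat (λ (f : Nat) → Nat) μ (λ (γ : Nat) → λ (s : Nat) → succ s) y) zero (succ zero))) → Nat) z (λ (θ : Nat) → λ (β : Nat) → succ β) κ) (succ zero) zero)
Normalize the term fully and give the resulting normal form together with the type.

resulting normal form:
  succ (succ zero)
inferred type:
  Nat
observation: reduction starts at a beta-redex, and 29 normal-order steps reach the normal form.


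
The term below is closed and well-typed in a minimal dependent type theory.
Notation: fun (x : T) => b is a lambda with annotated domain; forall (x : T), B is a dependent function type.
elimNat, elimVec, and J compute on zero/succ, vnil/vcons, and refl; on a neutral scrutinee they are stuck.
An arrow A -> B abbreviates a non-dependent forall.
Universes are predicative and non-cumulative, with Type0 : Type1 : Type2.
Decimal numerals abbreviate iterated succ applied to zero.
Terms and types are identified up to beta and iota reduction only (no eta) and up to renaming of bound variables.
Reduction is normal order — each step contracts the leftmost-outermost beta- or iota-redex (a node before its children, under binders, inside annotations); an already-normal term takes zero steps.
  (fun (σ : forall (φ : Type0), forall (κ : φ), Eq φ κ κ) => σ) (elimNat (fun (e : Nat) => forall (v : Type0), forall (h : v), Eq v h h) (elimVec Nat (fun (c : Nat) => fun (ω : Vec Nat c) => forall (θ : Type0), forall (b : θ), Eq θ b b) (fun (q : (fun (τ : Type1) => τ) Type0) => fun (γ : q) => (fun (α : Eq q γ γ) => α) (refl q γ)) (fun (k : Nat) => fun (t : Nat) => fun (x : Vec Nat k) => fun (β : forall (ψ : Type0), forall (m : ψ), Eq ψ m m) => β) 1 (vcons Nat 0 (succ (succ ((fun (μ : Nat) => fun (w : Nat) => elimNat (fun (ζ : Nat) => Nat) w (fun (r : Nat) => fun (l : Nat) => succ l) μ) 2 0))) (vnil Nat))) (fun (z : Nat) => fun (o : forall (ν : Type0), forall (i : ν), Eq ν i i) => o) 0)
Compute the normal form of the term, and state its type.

normal form:
  fun (σ : Type0) => fun (φ : σ) => refl σ φ
inferred type:
  forall (σ : Type0), forall (φ : σ), Eq σ φ φ


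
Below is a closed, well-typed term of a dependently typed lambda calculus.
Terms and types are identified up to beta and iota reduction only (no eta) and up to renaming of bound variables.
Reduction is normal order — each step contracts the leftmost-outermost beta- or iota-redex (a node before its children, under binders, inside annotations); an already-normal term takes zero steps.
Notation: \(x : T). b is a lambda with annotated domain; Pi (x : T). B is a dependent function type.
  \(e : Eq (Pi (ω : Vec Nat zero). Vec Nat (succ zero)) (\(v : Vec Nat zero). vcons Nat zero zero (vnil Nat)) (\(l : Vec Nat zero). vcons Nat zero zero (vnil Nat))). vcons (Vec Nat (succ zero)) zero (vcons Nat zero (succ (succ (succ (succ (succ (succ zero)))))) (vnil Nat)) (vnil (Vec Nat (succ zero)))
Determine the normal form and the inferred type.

resulting normal form:
  \(e : Eq (Pi (ω : Vec Nat zero). Vec Nat (succ zero)) (\(v : Vec Nat zero). vcons Nat zero zero (vnil Nat)) (\(l : Vec Nat zero). vcons Nat zero zero (vnil Nat))). vcons (Vec Nat (succ zero)) zero (vcons Nat zero (succ (succ (succ (succ (succ (succ zero)))))) (vnil Nat)) (vnil (Vec Nat (succ zero)))
the term's type:
  Pi (e : Eq (Pi (ω : Vec Nat zero). Vec Nat (succ zero)) (\(v : Vec Nat zero). vcons Nat zero zero (vnil Nat)) (\(l : Vec Nat zero). vcons Nat zero zero (vnil Nat))). Vec (Vec Nat (succ zero)) (succ zero)


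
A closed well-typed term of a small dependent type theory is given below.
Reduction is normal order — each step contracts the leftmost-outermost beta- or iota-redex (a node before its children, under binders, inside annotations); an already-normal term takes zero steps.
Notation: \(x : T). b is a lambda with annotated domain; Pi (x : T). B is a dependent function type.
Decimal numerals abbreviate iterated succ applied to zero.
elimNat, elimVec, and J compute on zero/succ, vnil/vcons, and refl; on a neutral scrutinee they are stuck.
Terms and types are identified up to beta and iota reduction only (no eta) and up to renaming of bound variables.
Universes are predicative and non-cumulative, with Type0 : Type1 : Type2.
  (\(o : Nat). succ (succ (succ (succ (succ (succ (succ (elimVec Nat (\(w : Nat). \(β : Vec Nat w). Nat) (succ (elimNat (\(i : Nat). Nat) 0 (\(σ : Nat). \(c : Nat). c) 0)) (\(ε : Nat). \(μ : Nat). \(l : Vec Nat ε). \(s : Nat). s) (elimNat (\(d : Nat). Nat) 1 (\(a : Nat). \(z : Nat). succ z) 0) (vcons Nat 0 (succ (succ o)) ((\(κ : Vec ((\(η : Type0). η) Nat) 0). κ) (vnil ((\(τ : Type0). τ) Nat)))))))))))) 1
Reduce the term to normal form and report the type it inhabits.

reduced normal form:
  8
type:
  Nat
observation: 9 normal-order steps separate the term from its normal form.


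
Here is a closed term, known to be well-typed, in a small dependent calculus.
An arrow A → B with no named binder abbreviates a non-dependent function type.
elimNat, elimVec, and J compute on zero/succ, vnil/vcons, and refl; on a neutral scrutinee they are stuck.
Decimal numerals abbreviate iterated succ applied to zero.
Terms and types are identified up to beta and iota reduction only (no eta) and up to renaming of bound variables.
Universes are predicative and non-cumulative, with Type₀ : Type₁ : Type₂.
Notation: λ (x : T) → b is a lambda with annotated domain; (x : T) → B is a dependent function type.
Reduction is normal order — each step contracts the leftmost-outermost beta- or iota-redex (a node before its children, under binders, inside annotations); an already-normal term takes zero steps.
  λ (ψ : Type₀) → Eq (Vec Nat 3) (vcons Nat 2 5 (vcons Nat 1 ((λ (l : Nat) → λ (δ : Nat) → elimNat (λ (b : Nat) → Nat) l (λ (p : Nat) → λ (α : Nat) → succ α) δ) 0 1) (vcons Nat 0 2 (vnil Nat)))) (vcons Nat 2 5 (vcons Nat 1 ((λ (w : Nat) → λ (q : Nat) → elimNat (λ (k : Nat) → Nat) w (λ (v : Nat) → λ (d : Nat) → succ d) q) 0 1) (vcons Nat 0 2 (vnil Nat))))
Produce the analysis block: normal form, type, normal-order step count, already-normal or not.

resulting normal form:
  λ (ψ : Type₀) → Eq (Vec Nat 3) (vcons Nat 2 5 (vcons Nat 1 1 (vcons Nat 0 2 (vnil Nat)))) (vcons Nat 2 5 (vcons Nat 1 1 (vcons Nat 0 2 (vnil Nat))))
type:
  Type₀ → Type₀
steps to reach normal form (normal order): 12
already normal: no
first redex: a beta-redex


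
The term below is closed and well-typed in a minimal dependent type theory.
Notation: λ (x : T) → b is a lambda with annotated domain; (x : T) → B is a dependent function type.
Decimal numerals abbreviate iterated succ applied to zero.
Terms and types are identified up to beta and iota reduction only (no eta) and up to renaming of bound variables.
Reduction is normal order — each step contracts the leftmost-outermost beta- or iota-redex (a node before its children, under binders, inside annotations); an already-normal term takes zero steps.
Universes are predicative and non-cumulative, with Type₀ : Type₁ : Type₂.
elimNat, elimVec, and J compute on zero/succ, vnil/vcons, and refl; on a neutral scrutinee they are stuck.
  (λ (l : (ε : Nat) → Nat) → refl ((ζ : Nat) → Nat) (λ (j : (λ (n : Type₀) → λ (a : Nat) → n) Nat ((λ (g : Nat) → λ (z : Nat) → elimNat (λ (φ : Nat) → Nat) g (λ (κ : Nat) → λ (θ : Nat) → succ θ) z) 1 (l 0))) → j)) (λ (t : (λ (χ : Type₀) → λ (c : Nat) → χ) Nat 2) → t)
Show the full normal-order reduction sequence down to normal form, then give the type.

normal-order reduction sequence:
  (λ (l : (ε : Nat) → Nat) → refl ((ζ : Nat) → Nat) (λ (j : (λ (n : Type₀) → λ (a : Nat) → n) Nat ((λ (g : Nat) → λ (z : Nat) → elimNat (λ (φ : Nat) → Nat) g (λ (κ : Nat) → λ (θ : Nat) → succ θ) z) 1 (l 0))) → j)) (λ (t : (λ (χ : Type₀) → λ (c : Nat) → χ) Nat 2) → t)
  ~> refl ((l : Nat) → Nat) (λ (ε : (λ (ζ : Type₀) → λ (j : Nat) → ζ) Nat ((λ (n : Nat) → λ (a : Nat) → elimNat (λ (g : Nat) → Nat) n (λ (z : Nat) → λ (φ : Nat) → succ φ) a) 1 ((λ (κ : (λ (θ : Type₀) → λ (t : Nat) → θ) Nat 2) → κ) 0))) → ε)
  ~> refl ((l : Nat) → Nat) (λ (ε : (λ (ζ : Nat) → Nat) ((λ (j : Nat) → λ (n : Nat) → elimNat (λ (a : Nat) → Nat) j (λ (g : Nat) → λ (z : Nat) → succ z) n) 1 ((λ (φ : (λ (κ : Type₀) → λ (θ : Nat) → κ) Nat 2) → φ) 0))) → ε)
  ~> refl ((l : Nat) → Nat) (λ (ε : Nat) → ε)
inferred type:
  Eq ((l : Nat) → Nat) (λ (ε : Nat) → ε) (λ (ζ : Nat) → ζ)


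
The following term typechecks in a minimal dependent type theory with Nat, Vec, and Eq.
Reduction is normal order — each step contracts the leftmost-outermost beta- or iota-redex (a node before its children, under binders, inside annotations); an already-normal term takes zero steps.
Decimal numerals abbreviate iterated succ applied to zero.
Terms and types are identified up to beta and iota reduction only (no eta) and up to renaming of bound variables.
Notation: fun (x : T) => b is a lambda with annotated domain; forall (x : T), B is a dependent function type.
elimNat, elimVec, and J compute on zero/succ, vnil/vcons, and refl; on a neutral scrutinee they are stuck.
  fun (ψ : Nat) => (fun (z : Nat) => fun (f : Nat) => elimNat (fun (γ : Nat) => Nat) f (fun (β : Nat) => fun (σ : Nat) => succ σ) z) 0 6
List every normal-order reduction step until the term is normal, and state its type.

normal-order reduction:
  fun (ψ : Nat) => (fun (z : Nat) => fun (f : Nat) => elimNat (fun (γ : Nat) => Nat) f (fun (β : Nat) => fun (σ : Nat) => succ σ) z) 0 6
  ~> fun (ψ : Nat) => (fun (z : Nat) => elimNat (fun (f : Nat) => Nat) z (fun (γ : Nat) => fun (β : Nat) => succ β) 0) 6
  ~> fun (ψ : Nat) => elimNat (fun (z : Nat) => Nat) 6 (fun (f : Nat) => fun (γ : Nat) => succ γ) 0
  ~> fun (ψ : Nat) => 6
type:
  forall (ψ : Nat), Nat


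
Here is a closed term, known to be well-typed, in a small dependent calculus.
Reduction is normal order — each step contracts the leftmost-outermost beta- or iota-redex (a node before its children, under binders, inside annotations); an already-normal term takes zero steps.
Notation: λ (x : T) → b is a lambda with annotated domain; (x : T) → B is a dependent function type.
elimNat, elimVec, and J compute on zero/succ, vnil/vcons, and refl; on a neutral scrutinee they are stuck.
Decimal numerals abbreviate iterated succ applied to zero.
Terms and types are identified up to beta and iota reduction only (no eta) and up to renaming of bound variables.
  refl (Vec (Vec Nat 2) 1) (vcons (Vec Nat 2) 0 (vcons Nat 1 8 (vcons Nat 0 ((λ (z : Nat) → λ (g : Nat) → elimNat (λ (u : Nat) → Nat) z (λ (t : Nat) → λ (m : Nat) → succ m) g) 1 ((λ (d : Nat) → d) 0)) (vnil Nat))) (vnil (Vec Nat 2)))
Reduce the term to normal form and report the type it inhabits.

normal form:
  refl (Vec (Vec Nat 2) 1) (vcons (Vec Nat 2) 0 (vcons Nat 1 8 (vcons Nat 0 1 (vnil Nat))) (vnil (Vec Nat 2)))
inferred type:
  Eq (Vec (Vec Nat 2) 1) (vcons (Vec Nat 2) 0 (vcons Nat 1 8 (vcons Nat 0 1 (vnil Nat))) (vnil (Vec Nat 2))) (vcons (Vec Nat 2) 0 (vcons Nat 1 8 (vcons Nat 0 1 (vnil Nat))) (vnil (Vec Nat 2)))
observation: the leftmost-outermost redex is a beta-redex, and normalization takes 4 steps.


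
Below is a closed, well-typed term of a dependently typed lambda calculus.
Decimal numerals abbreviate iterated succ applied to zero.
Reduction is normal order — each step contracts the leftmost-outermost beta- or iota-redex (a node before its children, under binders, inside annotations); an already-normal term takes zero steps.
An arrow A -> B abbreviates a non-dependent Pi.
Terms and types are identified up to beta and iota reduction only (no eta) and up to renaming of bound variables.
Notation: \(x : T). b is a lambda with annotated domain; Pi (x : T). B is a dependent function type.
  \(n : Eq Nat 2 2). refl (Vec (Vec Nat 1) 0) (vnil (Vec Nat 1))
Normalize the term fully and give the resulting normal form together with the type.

resulting normal form:
  \(n : Eq Nat 2 2). refl (Vec (Vec Nat 1) 0) (vnil (Vec Nat 1))
inferred type:
  Eq Nat 2 2 -> Eq (Vec (Vec Nat 1) 0) (vnil (Vec Nat 1)) (vnil (Vec Nat 1))


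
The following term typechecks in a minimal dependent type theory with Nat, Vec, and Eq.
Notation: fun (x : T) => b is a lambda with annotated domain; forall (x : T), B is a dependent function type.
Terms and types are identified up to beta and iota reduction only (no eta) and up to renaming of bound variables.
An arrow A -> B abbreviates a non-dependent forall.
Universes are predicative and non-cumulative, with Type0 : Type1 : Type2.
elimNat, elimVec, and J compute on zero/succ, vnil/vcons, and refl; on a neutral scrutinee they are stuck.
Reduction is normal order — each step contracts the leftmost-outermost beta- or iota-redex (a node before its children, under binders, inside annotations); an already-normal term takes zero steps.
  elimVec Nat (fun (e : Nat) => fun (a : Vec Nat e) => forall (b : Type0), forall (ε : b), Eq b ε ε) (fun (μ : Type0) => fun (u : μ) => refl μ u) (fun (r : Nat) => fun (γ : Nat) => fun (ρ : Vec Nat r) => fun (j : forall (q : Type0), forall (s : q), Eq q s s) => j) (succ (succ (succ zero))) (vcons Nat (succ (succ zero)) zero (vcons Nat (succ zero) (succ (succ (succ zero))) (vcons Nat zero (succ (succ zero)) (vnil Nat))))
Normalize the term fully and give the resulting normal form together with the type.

resulting normal form:
  fun (e : Type0) => fun (a : e) => refl e a
inferred type:
  forall (e : Type0), forall (a : e), Eq e a a


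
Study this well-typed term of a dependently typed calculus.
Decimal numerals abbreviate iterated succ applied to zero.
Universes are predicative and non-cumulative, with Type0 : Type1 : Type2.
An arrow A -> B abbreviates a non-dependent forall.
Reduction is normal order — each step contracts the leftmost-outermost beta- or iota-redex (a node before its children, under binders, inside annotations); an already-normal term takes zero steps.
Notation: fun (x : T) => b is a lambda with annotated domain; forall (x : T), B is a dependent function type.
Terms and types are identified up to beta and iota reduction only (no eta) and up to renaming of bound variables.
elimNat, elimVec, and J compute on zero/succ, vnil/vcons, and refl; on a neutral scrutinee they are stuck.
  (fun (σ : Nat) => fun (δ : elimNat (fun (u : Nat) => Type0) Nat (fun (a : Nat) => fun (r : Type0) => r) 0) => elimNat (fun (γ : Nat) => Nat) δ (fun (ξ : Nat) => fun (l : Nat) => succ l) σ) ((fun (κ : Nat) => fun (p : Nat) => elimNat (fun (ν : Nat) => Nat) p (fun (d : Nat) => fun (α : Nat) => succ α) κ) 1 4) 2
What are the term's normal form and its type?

resulting normal form:
  7
inferred type:
  Nat


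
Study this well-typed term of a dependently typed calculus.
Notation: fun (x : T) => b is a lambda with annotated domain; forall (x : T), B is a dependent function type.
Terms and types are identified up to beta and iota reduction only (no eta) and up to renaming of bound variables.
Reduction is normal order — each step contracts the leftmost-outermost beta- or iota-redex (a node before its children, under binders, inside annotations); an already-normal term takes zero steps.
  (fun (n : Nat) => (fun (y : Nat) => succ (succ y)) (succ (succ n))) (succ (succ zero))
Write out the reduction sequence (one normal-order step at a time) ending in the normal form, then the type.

reduction (normal order):
  (fun (n : Nat) => (fun (y : Nat) => succ (succ y)) (succ (succ n))) (succ (succ zero))
  ~> (fun (n : Nat) => succ (succ n)) (succ (succ (succ (succ zero))))
  ~> succ (succ (succ (succ (succ (succ zero)))))
type:
  Nat


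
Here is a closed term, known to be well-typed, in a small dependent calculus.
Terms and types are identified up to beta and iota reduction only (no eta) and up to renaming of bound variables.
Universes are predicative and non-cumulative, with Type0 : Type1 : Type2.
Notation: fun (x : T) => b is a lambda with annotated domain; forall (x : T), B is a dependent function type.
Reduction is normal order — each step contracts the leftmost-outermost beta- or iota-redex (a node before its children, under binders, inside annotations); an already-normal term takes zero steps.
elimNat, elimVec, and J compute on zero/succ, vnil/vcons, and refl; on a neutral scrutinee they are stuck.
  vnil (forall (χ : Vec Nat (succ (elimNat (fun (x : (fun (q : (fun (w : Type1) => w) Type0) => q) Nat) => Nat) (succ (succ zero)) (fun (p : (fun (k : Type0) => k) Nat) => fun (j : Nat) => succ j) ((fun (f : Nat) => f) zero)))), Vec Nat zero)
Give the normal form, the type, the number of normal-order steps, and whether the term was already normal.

reduced normal form:
  vnil (forall (χ : Vec Nat (succ (succ (succ zero)))), Vec Nat zero)
the term's type:
  Vec (forall (χ : Vec Nat (succ (succ (succ zero)))), Vec Nat zero) zero
normal-order step count: 4
started in normal form: no
first contracted redex: a beta-redex


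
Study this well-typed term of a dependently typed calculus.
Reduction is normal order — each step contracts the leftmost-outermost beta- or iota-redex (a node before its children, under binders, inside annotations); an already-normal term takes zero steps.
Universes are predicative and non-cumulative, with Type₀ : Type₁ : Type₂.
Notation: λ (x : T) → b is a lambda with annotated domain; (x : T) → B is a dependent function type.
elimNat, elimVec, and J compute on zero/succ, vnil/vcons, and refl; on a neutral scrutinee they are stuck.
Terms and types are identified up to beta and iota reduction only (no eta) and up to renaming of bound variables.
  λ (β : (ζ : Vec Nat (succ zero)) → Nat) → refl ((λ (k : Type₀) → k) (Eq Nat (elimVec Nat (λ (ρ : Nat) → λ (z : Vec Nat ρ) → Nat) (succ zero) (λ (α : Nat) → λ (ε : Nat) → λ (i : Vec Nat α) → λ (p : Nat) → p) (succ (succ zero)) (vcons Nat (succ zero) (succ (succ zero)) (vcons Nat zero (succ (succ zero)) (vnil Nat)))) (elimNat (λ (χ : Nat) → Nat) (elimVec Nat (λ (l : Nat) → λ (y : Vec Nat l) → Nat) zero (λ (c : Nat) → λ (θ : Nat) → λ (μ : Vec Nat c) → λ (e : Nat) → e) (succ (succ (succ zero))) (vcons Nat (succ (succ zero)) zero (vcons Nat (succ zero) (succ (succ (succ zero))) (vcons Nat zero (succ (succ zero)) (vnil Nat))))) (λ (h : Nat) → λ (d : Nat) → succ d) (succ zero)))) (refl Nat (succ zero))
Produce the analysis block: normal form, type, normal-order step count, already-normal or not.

normal form:
  λ (β : (ζ : Vec Nat (succ zero)) → Nat) → refl (Eq Nat (succ zero) (succ zero)) (refl Nat (succ zero))
the term's type:
  (β : (ζ : Vec Nat (succ zero)) → Nat) → Eq (Eq Nat (succ zero) (succ zero)) (refl Nat (succ zero)) (refl Nat (succ zero))
steps to reach normal form (normal order): 32
term was already normal: no
first redex: a beta-redex


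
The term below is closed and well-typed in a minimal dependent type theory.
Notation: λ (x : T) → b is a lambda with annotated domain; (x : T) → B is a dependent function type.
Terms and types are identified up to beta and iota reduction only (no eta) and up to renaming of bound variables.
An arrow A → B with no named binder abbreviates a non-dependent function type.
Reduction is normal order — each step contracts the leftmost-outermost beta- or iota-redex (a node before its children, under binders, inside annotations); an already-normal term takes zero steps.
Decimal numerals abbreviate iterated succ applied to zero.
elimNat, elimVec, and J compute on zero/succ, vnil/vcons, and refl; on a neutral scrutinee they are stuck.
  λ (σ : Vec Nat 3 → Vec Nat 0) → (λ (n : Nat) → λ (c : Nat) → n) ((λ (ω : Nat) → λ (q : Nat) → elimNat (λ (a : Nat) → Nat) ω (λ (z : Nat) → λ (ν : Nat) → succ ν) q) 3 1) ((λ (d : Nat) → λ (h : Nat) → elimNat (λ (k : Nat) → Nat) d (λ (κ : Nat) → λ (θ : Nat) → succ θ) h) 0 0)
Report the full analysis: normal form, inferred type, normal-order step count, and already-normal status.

resulting normal form:
  λ (σ : Vec Nat 3 → Vec Nat 0) → 4
inferred type:
  (Vec Nat 3 → Vec Nat 0) → Nat
steps to reach normal form (normal order): 8
already normal: no
first redex: a beta-redex


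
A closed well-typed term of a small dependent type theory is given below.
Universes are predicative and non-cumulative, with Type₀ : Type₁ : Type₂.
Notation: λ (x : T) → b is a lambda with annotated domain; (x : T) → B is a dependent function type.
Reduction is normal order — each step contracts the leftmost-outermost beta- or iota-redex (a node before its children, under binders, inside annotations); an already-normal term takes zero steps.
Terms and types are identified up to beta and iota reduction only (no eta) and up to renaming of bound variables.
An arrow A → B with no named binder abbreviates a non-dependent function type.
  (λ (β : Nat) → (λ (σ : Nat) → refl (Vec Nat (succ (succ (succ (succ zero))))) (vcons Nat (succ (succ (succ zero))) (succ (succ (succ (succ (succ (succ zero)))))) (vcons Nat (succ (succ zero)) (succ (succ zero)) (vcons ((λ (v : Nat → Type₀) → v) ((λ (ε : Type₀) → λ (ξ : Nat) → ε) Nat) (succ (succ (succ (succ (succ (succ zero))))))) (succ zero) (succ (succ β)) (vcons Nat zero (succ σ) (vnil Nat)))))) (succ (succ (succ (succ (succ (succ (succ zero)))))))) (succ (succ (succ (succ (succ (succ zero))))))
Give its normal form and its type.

resulting normal form:
  refl (Vec Nat (succ (succ (succ (succ zero))))) (vcons Nat (succ (succ (succ zero))) (succ (succ (succ (succ (succ (succ zero)))))) (vcons Nat (succ (succ zero)) (succ (succ zero)) (vcons Nat (succ zero) (succ (succ (succ (succ (succ (succ (succ (succ zero)))))))) (vcons Nat zero (succ (succ (succ (succ (succ (succ (succ (succ zero)))))))) (vnil Nat)))))
type:
  Eq (Vec Nat (succ (succ (succ (succ zero))))) (vcons Nat (succ (succ (succ zero))) (succ (succ (succ (succ (succ (succ zero)))))) (vcons Nat (succ (succ zero)) (succ (succ zero)) (vcons Nat (succ zero) (succ (succ (succ (succ (succ (succ (succ (succ zero)))))))) (vcons Nat zero (succ (succ (succ (succ (succ (succ (succ (succ zero)))))))) (vnil Nat))))) (vcons Nat (succ (succ (succ zero))) (succ (succ (succ (succ (succ (succ zero)))))) (vcons Nat (succ (succ zero)) (succ (succ zero)) (vcons Nat (succ zero) (succ (succ (succ (succ (succ (succ (succ (succ zero)))))))) (vcons Nat zero (succ (succ (succ (succ (succ (succ (succ (succ zero)))))))) (vnil Nat)))))


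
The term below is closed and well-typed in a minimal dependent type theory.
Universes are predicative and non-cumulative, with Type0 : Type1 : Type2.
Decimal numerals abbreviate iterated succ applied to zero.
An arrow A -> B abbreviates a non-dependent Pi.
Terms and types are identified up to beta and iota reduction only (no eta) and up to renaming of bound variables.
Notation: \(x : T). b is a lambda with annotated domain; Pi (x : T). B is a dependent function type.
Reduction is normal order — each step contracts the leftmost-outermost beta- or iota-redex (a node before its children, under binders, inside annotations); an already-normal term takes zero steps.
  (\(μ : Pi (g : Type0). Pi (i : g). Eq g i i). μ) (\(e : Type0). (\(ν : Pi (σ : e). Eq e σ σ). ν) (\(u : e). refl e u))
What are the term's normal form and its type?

normal form:
  \(μ : Type0). \(g : μ). refl μ g
inferred type:
  Pi (μ : Type0). Pi (g : μ). Eq μ g g


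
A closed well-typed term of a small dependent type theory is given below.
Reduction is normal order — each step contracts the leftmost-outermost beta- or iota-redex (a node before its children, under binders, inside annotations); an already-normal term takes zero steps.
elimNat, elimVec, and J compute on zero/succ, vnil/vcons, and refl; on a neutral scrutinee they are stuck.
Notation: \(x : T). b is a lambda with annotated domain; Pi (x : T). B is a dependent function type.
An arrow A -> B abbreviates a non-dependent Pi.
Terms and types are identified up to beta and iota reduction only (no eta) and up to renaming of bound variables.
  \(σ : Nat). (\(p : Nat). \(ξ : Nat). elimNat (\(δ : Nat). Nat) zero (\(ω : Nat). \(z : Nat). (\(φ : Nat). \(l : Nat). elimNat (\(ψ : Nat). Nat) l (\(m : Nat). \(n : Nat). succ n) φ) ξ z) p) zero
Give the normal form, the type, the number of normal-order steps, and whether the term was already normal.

resulting normal form:
  \(σ : Nat). \(p : Nat). zero
the term's type:
  Nat -> Nat -> Nat
steps to reach normal form (normal order): 2
already normal: no
first contracted redex: a beta-redex


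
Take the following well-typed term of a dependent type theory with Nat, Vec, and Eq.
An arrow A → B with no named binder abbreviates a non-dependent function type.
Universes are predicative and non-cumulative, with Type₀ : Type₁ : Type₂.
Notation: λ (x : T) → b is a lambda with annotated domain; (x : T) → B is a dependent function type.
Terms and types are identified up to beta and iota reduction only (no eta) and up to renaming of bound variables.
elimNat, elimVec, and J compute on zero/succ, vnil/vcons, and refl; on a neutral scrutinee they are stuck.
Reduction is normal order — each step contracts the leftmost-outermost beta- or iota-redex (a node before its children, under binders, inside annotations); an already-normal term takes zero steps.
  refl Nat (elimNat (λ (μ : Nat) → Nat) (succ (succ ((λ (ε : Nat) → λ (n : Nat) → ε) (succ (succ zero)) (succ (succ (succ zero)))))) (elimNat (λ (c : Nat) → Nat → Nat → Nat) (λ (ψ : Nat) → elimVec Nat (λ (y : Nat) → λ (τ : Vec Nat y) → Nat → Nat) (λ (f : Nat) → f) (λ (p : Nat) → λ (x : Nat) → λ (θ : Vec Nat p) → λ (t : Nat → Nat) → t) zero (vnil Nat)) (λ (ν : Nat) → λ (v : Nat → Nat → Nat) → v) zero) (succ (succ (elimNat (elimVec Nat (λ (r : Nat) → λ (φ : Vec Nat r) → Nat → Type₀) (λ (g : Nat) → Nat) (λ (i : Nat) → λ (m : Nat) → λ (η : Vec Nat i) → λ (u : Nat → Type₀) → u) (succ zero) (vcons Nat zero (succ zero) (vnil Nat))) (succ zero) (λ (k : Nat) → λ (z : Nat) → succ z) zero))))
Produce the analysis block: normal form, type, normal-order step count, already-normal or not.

normal form:
  refl Nat (succ (succ (succ (succ zero))))
inferred type:
  Eq Nat (succ (succ (succ (succ zero)))) (succ (succ (succ (succ zero))))
steps to reach normal form (normal order): 19
term was already normal: no
first redex: an elimNat iota-redex
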